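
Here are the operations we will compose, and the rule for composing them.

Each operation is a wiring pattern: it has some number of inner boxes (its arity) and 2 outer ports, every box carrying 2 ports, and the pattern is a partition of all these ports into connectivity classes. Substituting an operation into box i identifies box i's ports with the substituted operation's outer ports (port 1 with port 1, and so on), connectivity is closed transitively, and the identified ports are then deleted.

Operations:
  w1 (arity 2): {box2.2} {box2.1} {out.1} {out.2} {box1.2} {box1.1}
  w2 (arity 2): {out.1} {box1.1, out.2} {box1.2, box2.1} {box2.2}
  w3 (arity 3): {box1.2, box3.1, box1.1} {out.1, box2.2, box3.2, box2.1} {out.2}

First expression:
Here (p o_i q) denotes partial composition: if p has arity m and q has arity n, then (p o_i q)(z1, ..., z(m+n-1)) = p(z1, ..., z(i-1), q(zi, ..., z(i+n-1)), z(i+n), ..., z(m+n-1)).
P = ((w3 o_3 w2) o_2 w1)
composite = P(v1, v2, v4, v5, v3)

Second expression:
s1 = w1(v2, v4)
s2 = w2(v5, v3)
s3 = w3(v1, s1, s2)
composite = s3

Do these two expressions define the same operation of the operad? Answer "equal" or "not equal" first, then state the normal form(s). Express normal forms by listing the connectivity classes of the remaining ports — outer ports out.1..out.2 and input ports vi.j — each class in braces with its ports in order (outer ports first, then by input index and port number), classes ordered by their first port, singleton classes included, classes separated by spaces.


equal — both sides give {out.1, v5.1} {out.2} {v1.1, v1.2} {v2.1} {v2.2} {v3.1, v5.2} {v3.2} {v4.1} {v4.2}

Reducing the first expression gives {out.1, v5.1} {out.2} {v1.1, v1.2} {v2.1} {v2.2} {v3.1, v5.2} {v3.2} {v4.1} {v4.2}
Reducing the second expression gives {out.1, v5.1} {out.2} {v1.1, v1.2} {v2.1} {v2.2} {v3.1, v5.2} {v3.2} {v4.1} {v4.2}
One common form — equal.


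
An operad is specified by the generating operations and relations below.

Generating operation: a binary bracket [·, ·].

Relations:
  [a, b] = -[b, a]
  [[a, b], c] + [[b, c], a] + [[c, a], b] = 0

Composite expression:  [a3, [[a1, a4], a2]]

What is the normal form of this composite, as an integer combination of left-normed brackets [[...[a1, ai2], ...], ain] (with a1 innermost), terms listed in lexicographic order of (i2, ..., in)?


-[[[a1, a4], a2], a3]

In the tensor algebra, words opening a1 carry the a1-anchored form.
Composite bracket: [a3, [[a1, a4], a2]]
Expanding via [a, b] = ab - ba: 8 signed words (2^3 = 8).
Only words starting with a1 matter:
  from a1a4a2a3, sign -1: term -[[[a1, a4], a2], a3]


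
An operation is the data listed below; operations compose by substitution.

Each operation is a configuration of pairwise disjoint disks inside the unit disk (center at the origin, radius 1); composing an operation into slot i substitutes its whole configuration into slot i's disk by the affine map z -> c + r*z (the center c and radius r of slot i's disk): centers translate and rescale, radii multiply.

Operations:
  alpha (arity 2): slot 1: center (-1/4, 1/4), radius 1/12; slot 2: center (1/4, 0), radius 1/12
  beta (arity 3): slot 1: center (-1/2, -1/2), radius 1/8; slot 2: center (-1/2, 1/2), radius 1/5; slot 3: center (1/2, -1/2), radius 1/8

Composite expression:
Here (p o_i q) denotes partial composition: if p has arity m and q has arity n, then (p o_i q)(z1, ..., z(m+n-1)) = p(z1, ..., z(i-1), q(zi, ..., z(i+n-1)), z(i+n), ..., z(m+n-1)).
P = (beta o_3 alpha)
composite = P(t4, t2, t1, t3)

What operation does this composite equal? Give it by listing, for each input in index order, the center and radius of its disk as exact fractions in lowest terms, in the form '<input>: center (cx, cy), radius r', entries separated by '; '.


Nesting under beta composes maps z -> c + r*z down each t-path.
t4 passes through 1 substitution, ending at center (-1/2, -1/2), radius 1/8
t2 passes through 1 substitution, ending at center (-1/2, 1/2), radius 1/5
t1 passes through 2 substitutions, ending at center (15/32, -15/32), radius 1/96
t3 passes through 2 substitutions, ending at center (17/32, -1/2), radius 1/96

t1: center (15/32, -15/32), radius 1/96; t2: center (-1/2, 1/2), radius 1/5; t3: center (17/32, -1/2), radius 1/96; t4: center (-1/2, -1/2), radius 1/8


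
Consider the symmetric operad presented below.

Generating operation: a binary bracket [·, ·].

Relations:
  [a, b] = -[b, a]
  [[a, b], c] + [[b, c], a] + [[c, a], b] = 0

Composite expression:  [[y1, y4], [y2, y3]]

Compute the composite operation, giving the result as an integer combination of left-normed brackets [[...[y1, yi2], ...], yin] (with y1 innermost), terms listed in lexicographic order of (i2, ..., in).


[[[y1, y4], y2], y3] - [[[y1, y4], y3], y2]

A multilinear Lie element is pinned by y1-initial words (y1 innermost).
Composite bracket: [[y1, y4], [y2, y3]]
Full expansion: 8 signed words from ab - ba (2^3 = 8).
The y1-initial words carry the normal form:
  sign of y1y4y2y3 is +1, so it contributes +[[[y1, y4], y2], y3]
  sign of y1y4y3y2 is -1, so it contributes -[[[y1, y4], y3], y2]


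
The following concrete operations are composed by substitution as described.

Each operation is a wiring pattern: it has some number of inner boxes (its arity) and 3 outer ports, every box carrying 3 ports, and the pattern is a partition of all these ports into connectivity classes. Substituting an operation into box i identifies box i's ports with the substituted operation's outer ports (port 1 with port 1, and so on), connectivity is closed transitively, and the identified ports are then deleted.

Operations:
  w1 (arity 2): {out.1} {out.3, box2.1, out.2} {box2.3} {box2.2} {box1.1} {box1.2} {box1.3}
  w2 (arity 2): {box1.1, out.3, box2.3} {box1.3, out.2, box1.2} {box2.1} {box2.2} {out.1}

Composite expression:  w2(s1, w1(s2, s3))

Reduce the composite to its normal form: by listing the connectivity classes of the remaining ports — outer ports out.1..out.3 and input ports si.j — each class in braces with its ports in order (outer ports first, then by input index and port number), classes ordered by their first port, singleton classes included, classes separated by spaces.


{out.1} {out.2, s1.2, s1.3} {out.3, s1.1, s3.1} {s2.1} {s2.2} {s2.3} {s3.2} {s3.3}

Treat the ports identified at w2 as solder joints: merge, then drop.
stage w1: inputs (s2, s3), connectivity {out.1} {out.2, out.3, s3.1} {s2.1} {s2.2} {s2.3} {s3.2} {s3.3}, out.j its boundary
stage w2: inputs (s1, s2, s3), connectivity {out.1} {out.2, s1.2, s1.3} {out.3, s1.1, s3.1} {s2.1} {s2.2} {s2.3} {s3.2} {s3.3}, out.j its boundary


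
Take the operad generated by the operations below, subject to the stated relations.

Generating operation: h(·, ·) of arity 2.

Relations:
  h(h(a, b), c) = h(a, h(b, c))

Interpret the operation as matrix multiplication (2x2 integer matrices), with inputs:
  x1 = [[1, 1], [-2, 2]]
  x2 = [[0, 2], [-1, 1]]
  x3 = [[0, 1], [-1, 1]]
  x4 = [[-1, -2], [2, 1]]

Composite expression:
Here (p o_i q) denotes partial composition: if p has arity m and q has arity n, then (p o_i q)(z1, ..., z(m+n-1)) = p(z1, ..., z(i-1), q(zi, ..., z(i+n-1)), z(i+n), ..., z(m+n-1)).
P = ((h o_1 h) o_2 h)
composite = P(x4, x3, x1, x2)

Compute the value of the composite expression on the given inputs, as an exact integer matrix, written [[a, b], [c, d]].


[[4, 12], [-5, -9]]

h(x3, x1) = [[-2, 2], [-3, 1]]
h(x4, h(x3, x1)) = [[8, -4], [-7, 5]]
h(h(x4, h(x3, x1)), x2) = [[4, 12], [-5, -9]]


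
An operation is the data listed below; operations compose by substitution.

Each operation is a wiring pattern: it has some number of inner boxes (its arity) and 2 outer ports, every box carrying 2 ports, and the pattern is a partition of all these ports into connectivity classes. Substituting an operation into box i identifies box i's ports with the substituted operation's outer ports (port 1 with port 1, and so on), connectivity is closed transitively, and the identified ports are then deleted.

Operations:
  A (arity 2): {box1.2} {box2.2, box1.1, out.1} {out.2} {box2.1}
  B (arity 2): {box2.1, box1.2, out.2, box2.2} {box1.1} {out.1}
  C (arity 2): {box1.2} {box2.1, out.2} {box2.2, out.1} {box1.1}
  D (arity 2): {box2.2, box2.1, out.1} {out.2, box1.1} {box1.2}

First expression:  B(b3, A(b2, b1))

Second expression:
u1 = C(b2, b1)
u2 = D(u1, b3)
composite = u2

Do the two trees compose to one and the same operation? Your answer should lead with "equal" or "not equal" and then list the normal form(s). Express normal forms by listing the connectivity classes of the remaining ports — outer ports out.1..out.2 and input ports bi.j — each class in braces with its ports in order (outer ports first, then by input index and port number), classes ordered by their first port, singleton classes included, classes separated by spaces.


not equal; the first gives {out.1} {out.2, b1.2, b2.1, b3.2} {b1.1} {b2.2} {b3.1} and the second {out.1, b3.1, b3.2} {out.2, b1.2} {b1.1} {b2.1} {b2.2}

The first composite normalizes to {out.1} {out.2, b1.2, b2.1, b3.2} {b1.1} {b2.2} {b3.1}
The second composite normalizes to {out.1, b3.1, b3.2} {out.2, b1.2} {b1.1} {b2.1} {b2.2}
They disagree, so not equal.


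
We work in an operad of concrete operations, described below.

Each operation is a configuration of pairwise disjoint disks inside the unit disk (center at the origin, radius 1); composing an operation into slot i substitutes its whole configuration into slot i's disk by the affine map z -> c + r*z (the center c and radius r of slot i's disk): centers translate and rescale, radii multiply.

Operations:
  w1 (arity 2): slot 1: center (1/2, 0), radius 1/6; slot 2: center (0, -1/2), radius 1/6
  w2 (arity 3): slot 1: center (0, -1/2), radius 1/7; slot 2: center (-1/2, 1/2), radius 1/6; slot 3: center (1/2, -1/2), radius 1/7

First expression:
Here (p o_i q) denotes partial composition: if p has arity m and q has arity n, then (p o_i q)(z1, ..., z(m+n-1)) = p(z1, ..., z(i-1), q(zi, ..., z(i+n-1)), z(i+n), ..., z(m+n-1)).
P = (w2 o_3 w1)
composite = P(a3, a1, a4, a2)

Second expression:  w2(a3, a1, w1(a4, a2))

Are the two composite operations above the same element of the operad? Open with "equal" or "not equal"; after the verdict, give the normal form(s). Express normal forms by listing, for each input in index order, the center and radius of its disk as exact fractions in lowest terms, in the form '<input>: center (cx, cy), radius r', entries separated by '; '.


equal; the common form is a1: center (-1/2, 1/2), radius 1/6; a2: center (1/2, -4/7), radius 1/42; a3: center (0, -1/2), radius 1/7; a4: center (4/7, -1/2), radius 1/42

In normal form, the first expression is a1: center (-1/2, 1/2), radius 1/6; a2: center (1/2, -4/7), radius 1/42; a3: center (0, -1/2), radius 1/7; a4: center (4/7, -1/2), radius 1/42
In normal form, the second expression is a1: center (-1/2, 1/2), radius 1/6; a2: center (1/2, -4/7), radius 1/42; a3: center (0, -1/2), radius 1/7; a4: center (4/7, -1/2), radius 1/42
Same normal form: equal.


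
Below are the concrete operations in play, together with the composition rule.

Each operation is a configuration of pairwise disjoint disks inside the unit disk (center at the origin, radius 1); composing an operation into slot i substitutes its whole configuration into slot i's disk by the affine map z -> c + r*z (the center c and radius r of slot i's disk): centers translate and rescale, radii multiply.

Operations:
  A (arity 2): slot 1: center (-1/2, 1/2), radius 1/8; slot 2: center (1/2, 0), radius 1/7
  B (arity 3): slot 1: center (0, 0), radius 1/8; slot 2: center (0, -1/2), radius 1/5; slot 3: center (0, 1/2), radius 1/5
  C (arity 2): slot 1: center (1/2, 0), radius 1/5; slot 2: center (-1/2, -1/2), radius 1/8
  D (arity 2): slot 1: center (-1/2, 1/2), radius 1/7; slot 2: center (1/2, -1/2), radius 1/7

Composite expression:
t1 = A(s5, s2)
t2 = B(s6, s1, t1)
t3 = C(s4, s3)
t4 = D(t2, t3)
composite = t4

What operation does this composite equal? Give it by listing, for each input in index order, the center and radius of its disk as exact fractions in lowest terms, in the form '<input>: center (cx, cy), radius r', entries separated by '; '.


Only the slot chain above each s matters under D; compose those maps.
s6: after 2 affine steps, its disk has center (-1/2, 1/2), radius 1/56
s1: after 2 affine steps, its disk has center (-1/2, 3/7), radius 1/35
s5: after 3 affine steps, its disk has center (-18/35, 41/70), radius 1/280
s2: after 3 affine steps, its disk has center (-17/35, 4/7), radius 1/245
s4: after 2 affine steps, its disk has center (4/7, -1/2), radius 1/35
s3: after 2 affine steps, its disk has center (3/7, -4/7), radius 1/56

s1: center (-1/2, 3/7), radius 1/35; s2: center (-17/35, 4/7), radius 1/245; s3: center (3/7, -4/7), radius 1/56; s4: center (4/7, -1/2), radius 1/35; s5: center (-18/35, 41/70), radius 1/280; s6: center (-1/2, 1/2), radius 1/56


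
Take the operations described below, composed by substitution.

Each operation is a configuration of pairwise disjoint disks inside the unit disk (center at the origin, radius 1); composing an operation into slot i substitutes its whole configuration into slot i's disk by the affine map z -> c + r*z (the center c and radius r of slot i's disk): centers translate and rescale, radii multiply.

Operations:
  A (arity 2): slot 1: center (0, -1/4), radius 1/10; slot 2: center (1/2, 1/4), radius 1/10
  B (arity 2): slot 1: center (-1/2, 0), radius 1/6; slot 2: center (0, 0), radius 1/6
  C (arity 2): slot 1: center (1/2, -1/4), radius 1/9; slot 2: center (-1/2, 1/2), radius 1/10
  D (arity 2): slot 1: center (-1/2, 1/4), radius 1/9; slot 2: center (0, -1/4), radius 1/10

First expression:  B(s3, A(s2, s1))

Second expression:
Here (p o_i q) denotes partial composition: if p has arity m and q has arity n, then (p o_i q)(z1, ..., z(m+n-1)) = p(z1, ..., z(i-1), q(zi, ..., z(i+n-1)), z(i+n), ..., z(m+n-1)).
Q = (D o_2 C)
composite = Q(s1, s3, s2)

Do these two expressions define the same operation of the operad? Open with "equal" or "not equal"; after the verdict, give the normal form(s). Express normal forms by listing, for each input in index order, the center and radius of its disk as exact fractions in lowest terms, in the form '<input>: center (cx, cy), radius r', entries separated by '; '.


The first expression, normalized: s1: center (1/12, 1/24), radius 1/60; s2: center (0, -1/24), radius 1/60; s3: center (-1/2, 0), radius 1/6
The second expression, normalized: s1: center (-1/2, 1/4), radius 1/9; s2: center (-1/20, -1/5), radius 1/100; s3: center (1/20, -11/40), radius 1/90
The forms do not match — not equal.

not equal: they reduce to s1: center (1/12, 1/24), radius 1/60; s2: center (0, -1/24), radius 1/60; s3: center (-1/2, 0), radius 1/6 and s1: center (-1/2, 1/4), radius 1/9; s2: center (-1/20, -1/5), radius 1/100; s3: center (1/20, -11/40), radius 1/90


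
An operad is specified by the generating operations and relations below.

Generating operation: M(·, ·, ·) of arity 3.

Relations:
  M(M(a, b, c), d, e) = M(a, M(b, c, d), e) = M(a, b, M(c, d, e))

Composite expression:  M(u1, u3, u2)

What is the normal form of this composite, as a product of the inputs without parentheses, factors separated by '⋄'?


u1 ⋄ u3 ⋄ u2

Under associativity of M, the answer is the u's in reading order.
M(u1, u3, u2) collapses to u1 ⋄ u3 ⋄ u2


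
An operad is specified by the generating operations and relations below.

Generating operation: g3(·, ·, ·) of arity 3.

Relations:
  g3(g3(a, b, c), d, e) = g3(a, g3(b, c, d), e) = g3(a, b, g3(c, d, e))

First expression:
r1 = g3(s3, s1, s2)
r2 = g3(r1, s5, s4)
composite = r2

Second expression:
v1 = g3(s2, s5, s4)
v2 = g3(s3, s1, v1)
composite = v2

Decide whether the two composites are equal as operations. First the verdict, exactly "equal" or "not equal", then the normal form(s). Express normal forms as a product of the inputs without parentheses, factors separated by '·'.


equal; both compose to s3 · s1 · s2 · s5 · s4

Reducing the first expression gives s3 · s1 · s2 · s5 · s4
Reducing the second expression gives s3 · s1 · s2 · s5 · s4
The normal forms match — equal.


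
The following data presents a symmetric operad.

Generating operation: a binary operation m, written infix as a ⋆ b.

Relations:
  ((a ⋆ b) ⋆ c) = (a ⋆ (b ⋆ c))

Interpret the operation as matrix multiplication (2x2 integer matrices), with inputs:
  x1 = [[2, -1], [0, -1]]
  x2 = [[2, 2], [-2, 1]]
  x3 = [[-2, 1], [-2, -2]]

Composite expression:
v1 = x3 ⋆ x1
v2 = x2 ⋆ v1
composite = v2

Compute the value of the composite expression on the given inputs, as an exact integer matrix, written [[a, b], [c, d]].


(x3 ⋆ x1) = [[-4, 1], [-4, 4]]
(x2 ⋆ (x3 ⋆ x1)) = [[-16, 10], [4, 2]]

[[-16, 10], [4, 2]]


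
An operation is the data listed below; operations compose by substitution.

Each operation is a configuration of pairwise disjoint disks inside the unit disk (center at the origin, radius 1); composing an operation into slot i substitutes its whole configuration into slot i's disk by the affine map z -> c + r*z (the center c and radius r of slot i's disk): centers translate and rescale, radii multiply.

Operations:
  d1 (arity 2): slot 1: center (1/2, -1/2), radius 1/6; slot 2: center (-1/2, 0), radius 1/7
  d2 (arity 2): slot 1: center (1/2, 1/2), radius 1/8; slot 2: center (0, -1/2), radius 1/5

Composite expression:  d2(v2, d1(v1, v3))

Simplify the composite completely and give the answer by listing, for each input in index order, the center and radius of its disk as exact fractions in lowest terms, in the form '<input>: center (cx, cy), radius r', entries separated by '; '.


v1: center (1/10, -3/5), radius 1/30; v2: center (1/2, 1/2), radius 1/8; v3: center (-1/10, -1/2), radius 1/35

Below d2, radii multiply path by path; the v-disk centers shift.
for v2, the 1-step affine chain lands on center (1/2, 1/2), radius 1/8
for v1, the 2-step affine chain lands on center (1/10, -3/5), radius 1/30
for v3, the 2-step affine chain lands on center (-1/10, -1/2), radius 1/35


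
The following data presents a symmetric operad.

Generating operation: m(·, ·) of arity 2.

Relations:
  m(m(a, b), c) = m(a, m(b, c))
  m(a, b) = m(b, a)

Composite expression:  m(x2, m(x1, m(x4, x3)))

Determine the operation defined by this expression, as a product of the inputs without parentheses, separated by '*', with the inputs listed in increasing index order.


x1 * x2 * x3 * x4


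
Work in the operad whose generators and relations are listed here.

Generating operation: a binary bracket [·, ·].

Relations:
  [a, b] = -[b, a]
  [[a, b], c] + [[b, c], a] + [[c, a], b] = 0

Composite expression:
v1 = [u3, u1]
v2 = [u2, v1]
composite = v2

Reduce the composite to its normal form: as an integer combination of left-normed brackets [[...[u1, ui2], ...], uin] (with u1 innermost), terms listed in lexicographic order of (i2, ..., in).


Skip Jacobi rewriting: expand, keep u1-initial words, read off terms.
Composite bracket: [u2, [u3, u1]]
The bracket unfolds into 4 signed words via [a, b] = ab - ba (2^2 = 4).
Words beginning with u1 determine it all:
  from u1u3u2, sign +1: term +[[u1, u3], u2]

[[u1, u3], u2]


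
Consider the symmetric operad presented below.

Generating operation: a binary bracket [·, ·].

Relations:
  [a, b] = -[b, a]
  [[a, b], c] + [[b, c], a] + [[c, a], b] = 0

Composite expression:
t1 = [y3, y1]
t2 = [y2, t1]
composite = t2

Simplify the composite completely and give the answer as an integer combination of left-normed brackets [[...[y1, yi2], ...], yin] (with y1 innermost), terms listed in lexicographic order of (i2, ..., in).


Antisymmetry and Jacobi reduce to y1-anchored left-normed brackets.
Composite bracket: [y2, [y3, y1]]
Applying ab - ba throughout gives 4 signed words (2^2 = 4).
The y1-initial words carry the normal form:
  the word y1y3y2 carries sign +1 and contributes +[[y1, y3], y2]

[[y1, y3], y2]


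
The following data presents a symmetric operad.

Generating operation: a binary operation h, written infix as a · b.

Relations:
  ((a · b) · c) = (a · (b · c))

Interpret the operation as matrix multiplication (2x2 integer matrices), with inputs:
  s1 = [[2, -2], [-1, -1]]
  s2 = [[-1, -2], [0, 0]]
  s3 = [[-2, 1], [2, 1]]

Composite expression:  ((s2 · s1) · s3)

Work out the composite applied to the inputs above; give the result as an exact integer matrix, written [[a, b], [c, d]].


[[8, 4], [0, 0]]

(s2 · s1) = [[0, 4], [0, 0]]
((s2 · s1) · s3) = [[8, 4], [0, 0]]


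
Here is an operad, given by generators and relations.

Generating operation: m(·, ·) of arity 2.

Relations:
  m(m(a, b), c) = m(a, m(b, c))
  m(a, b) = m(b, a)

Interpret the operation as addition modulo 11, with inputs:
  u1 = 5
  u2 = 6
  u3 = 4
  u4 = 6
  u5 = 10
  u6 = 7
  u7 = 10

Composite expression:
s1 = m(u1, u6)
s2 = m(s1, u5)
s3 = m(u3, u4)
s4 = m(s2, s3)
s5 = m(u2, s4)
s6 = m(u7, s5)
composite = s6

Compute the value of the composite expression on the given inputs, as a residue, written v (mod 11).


4 (mod 11)

m(u1, u6) = 1
m(m(u1, u6), u5) = 0
m(u3, u4) = 10
m(m(m(u1, u6), u5), m(u3, u4)) = 10
m(u2, m(m(m(u1, u6), u5), m(u3, u4))) = 5
m(u7, m(u2, m(m(m(u1, u6), u5), m(u3, u4)))) = 4


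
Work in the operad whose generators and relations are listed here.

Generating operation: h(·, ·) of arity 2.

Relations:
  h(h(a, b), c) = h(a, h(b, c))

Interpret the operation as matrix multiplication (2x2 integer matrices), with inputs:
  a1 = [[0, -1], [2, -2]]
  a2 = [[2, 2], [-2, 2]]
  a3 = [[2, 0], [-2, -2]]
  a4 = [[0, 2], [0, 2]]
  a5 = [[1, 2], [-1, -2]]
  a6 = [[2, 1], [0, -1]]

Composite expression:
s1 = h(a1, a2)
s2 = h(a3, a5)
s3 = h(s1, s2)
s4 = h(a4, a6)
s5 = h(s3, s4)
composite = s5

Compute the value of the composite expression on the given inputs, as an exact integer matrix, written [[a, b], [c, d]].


[[0, -24], [0, -96]]

h(a1, a2) = [[2, -2], [8, 0]]
h(a3, a5) = [[2, 4], [0, 0]]
h(h(a1, a2), h(a3, a5)) = [[4, 8], [16, 32]]
h(a4, a6) = [[0, -2], [0, -2]]
h(h(h(a1, a2), h(a3, a5)), h(a4, a6)) = [[0, -24], [0, -96]]


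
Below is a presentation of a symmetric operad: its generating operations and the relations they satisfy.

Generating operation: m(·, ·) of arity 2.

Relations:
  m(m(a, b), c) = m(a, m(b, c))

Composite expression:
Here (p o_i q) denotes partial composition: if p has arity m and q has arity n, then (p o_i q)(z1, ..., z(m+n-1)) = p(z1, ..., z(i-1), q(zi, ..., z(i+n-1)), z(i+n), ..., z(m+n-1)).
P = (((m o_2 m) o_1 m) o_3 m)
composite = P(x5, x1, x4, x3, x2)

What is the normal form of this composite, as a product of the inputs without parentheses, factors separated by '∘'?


Key point: m is associative — brackets drop, the x-order remains.
m(x5, x1) collapses to x5 ∘ x1
m(x4, x3) collapses to x4 ∘ x3
m(m(x4, x3), x2) collapses to x4 ∘ x3 ∘ x2
m(m(x5, x1), m(m(x4, x3), x2)) collapses to x5 ∘ x1 ∘ x4 ∘ x3 ∘ x2

x5 ∘ x1 ∘ x4 ∘ x3 ∘ x2


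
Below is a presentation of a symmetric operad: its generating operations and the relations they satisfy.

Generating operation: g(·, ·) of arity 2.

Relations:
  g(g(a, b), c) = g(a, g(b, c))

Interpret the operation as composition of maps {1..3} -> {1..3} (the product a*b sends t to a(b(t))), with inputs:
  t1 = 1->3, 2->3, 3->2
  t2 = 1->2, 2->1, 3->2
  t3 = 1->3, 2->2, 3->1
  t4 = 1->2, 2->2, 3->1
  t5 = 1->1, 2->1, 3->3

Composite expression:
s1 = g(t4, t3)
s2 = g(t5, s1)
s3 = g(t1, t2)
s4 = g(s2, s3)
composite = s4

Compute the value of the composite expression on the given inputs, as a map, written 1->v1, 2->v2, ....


1->1, 2->1, 3->1

g(t4, t3) = 1->1, 2->2, 3->2
g(t5, g(t4, t3)) = 1->1, 2->1, 3->1
g(t1, t2) = 1->3, 2->3, 3->3
g(g(t5, g(t4, t3)), g(t1, t2)) = 1->1, 2->1, 3->1


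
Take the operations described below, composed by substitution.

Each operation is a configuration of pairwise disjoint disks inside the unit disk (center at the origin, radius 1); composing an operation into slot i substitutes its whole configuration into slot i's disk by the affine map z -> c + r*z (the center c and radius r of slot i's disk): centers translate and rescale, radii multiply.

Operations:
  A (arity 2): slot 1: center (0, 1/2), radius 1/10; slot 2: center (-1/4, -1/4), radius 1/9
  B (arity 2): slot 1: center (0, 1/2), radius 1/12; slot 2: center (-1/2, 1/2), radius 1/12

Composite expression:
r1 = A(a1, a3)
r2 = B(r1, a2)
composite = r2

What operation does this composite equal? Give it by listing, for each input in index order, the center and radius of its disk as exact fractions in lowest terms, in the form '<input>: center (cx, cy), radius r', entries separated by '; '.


a1: center (0, 13/24), radius 1/120; a2: center (-1/2, 1/2), radius 1/12; a3: center (-1/48, 23/48), radius 1/108

Below B, radii multiply path by path; the a-disk centers shift.
input a1: applying the 2 nested substitutions gives center (0, 13/24), radius 1/120
input a3: applying the 2 nested substitutions gives center (-1/48, 23/48), radius 1/108
input a2: applying the 1 nested substitution gives center (-1/2, 1/2), radius 1/12


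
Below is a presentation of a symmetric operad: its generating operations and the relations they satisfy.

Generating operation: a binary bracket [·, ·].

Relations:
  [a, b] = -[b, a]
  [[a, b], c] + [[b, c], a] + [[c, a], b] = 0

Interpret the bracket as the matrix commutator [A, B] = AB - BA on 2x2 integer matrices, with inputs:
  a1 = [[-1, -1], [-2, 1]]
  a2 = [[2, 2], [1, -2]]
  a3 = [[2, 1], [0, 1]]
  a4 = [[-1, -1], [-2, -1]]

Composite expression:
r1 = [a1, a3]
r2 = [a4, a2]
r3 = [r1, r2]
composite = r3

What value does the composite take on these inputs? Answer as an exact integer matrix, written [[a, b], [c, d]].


[[16, 22], [20, -16]]

[a1, a3] = [[2, -1], [-2, -2]]
[a4, a2] = [[3, 4], [-8, -3]]
[[a1, a3], [a4, a2]] = [[16, 22], [20, -16]]


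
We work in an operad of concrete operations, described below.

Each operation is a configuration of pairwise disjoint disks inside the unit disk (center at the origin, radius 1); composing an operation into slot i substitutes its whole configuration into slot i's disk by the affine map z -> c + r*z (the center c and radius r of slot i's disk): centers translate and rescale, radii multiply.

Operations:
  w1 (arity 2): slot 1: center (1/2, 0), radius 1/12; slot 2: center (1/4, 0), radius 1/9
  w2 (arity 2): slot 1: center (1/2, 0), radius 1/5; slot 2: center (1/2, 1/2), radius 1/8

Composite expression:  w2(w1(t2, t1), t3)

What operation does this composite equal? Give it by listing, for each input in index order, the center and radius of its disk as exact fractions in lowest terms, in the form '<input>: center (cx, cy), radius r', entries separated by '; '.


t1: center (11/20, 0), radius 1/45; t2: center (3/5, 0), radius 1/60; t3: center (1/2, 1/2), radius 1/8


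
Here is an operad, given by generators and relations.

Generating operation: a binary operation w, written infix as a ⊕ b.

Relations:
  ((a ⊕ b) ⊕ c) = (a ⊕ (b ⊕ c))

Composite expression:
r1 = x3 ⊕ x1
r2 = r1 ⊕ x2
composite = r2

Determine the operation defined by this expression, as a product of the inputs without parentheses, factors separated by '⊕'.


x3 ⊕ x1 ⊕ x2

Under associativity of w, the answer is the x's in reading order.
(x3 ⊕ x1) flattens to x3 ⊕ x1
((x3 ⊕ x1) ⊕ x2) flattens to x3 ⊕ x1 ⊕ x2


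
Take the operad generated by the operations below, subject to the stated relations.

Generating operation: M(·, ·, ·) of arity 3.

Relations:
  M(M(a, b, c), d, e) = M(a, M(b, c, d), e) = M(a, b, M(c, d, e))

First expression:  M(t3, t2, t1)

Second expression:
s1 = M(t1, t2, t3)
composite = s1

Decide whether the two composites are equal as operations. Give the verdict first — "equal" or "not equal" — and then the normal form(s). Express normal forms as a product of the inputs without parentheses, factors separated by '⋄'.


Reducing the first expression gives t3 ⋄ t2 ⋄ t1
Reducing the second expression gives t1 ⋄ t2 ⋄ t3
They disagree, so not equal.

not equal; the first gives t3 ⋄ t2 ⋄ t1 and the second t1 ⋄ t2 ⋄ t3


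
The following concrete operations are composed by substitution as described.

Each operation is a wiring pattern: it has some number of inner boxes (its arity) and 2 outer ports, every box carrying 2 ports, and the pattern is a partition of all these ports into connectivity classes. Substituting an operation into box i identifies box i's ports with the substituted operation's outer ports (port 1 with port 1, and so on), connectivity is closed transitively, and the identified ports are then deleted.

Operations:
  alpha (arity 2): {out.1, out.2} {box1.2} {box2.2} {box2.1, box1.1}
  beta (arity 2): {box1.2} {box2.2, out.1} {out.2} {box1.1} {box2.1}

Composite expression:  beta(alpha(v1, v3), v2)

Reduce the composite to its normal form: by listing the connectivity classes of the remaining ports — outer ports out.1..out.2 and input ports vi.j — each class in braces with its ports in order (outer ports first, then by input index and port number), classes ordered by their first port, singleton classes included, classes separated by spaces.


Two ports join when wires chain via beta-identified ports.
through alpha, on inputs (v1, v3): {out.1, out.2} {v1.1, v3.1} {v1.2} {v3.2} (out.j = stage outer ports)
through beta, on inputs (v1, v3, v2): {out.1, v2.2} {out.2} {v1.1, v3.1} {v1.2} {v2.1} {v3.2} (out.j = stage outer ports)

{out.1, v2.2} {out.2} {v1.1, v3.1} {v1.2} {v2.1} {v3.2}


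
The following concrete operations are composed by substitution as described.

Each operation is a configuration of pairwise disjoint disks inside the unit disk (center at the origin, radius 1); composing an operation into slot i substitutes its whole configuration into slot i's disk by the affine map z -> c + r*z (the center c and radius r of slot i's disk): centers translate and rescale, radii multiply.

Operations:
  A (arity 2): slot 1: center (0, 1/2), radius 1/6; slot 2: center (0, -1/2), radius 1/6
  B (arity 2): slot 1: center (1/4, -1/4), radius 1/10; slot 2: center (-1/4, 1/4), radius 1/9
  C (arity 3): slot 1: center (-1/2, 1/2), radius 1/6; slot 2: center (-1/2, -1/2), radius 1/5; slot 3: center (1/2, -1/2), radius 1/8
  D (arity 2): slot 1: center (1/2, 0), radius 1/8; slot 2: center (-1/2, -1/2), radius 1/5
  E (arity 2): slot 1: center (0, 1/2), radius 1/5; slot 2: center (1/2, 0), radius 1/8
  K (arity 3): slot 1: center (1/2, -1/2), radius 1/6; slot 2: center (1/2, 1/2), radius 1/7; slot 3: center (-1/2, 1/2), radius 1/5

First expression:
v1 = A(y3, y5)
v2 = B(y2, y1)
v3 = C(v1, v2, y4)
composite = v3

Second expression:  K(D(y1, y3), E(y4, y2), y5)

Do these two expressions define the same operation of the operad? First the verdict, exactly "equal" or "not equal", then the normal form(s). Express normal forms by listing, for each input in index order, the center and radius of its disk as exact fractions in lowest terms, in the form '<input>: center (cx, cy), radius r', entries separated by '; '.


not equal; first: y1: center (-11/20, -9/20), radius 1/45; y2: center (-9/20, -11/20), radius 1/50; y3: center (-1/2, 7/12), radius 1/36; y4: center (1/2, -1/2), radius 1/8; y5: center (-1/2, 5/12), radius 1/36; second: y1: center (7/12, -1/2), radius 1/48; y2: center (4/7, 1/2), radius 1/56; y3: center (5/12, -7/12), radius 1/30; y4: center (1/2, 4/7), radius 1/35; y5: center (-1/2, 1/2), radius 1/5

In normal form, the first expression is y1: center (-11/20, -9/20), radius 1/45; y2: center (-9/20, -11/20), radius 1/50; y3: center (-1/2, 7/12), radius 1/36; y4: center (1/2, -1/2), radius 1/8; y5: center (-1/2, 5/12), radius 1/36
In normal form, the second expression is y1: center (7/12, -1/2), radius 1/48; y2: center (4/7, 1/2), radius 1/56; y3: center (5/12, -7/12), radius 1/30; y4: center (1/2, 4/7), radius 1/35; y5: center (-1/2, 1/2), radius 1/5
Different reductions; not equal.


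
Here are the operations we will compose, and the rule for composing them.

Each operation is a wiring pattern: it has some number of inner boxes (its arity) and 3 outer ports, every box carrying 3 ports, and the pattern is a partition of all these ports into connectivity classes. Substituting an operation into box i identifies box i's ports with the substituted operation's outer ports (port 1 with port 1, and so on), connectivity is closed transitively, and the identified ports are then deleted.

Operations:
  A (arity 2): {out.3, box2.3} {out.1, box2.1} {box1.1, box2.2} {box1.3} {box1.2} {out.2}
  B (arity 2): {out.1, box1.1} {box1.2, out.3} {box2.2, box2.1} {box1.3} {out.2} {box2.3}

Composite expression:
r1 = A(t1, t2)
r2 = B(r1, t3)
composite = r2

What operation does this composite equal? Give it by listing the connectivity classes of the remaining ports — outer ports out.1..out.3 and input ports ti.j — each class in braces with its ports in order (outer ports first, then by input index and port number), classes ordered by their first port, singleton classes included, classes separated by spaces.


{out.1, t2.1} {out.2} {out.3} {t1.1, t2.2} {t1.2} {t1.3} {t2.3} {t3.1, t3.2} {t3.3}

Reachability decides: close wires over B-identified ports.
the subtree at A composes to {out.1, t2.1} {out.2} {out.3, t2.3} {t1.1, t2.2} {t1.2} {t1.3} on (t1, t2); out.j = own outer ports
the subtree at B composes to {out.1, t2.1} {out.2} {out.3} {t1.1, t2.2} {t1.2} {t1.3} {t2.3} {t3.1, t3.2} {t3.3} on (t1, t2, t3); out.j = own outer ports


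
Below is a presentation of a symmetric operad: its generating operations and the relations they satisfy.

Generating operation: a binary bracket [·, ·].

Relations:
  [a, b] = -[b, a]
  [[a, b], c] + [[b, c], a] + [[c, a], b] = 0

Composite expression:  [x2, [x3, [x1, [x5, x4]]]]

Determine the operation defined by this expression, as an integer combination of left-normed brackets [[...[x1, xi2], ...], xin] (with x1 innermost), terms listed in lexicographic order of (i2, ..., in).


-[[[[x1, x4], x5], x3], x2] + [[[[x1, x5], x4], x3], x2]


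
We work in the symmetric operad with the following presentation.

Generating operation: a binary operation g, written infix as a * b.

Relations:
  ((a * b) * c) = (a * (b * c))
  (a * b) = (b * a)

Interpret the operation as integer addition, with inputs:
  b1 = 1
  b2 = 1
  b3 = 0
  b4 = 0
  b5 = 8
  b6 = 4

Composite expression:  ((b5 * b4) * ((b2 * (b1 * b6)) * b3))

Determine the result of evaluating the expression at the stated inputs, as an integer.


14

(b5 * b4) = 8
(b1 * b6) = 5
(b2 * (b1 * b6)) = 6
((b2 * (b1 * b6)) * b3) = 6
((b5 * b4) * ((b2 * (b1 * b6)) * b3)) = 14


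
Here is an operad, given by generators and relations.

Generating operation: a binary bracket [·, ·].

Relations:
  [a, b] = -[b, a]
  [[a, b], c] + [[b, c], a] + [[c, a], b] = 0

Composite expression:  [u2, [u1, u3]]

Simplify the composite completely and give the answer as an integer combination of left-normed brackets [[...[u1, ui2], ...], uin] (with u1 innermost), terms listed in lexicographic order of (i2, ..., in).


-[[u1, u3], u2]


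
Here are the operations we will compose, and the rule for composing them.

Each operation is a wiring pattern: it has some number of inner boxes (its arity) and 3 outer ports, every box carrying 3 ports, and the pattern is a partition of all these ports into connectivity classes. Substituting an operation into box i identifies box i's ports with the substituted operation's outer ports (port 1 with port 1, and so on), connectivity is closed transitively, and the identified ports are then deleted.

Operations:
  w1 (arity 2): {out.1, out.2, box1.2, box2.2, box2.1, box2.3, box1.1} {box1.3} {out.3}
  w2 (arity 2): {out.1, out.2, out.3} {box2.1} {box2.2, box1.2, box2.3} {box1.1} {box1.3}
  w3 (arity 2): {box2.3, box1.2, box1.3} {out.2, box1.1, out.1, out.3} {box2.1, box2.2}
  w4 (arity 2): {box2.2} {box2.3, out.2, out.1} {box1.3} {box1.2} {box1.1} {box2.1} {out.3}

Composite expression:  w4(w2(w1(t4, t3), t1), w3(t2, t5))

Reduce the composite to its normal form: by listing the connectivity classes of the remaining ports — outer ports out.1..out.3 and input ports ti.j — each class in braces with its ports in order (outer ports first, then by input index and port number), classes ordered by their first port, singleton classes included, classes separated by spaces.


{out.1, out.2, t2.1} {out.3} {t1.1} {t1.2, t1.3, t3.1, t3.2, t3.3, t4.1, t4.2} {t2.2, t2.3, t5.3} {t4.3} {t5.1, t5.2}

Connectivity passes through glued w4-boundaries; trace each wire chain.
composing w1 on (t4, t3), with out.j its own outer ports: {out.1, out.2, t3.1, t3.2, t3.3, t4.1, t4.2} {out.3} {t4.3}
composing w2 on (t4, t3, t1), with out.j its own outer ports: {out.1, out.2, out.3} {t1.1} {t1.2, t1.3, t3.1, t3.2, t3.3, t4.1, t4.2} {t4.3}
composing w3 on (t2, t5), with out.j its own outer ports: {out.1, out.2, out.3, t2.1} {t2.2, t2.3, t5.3} {t5.1, t5.2}
composing w4 on (t4, t3, t1, t2, t5), with out.j its own outer ports: {out.1, out.2, t2.1} {out.3} {t1.1} {t1.2, t1.3, t3.1, t3.2, t3.3, t4.1, t4.2} {t2.2, t2.3, t5.3} {t4.3} {t5.1, t5.2}


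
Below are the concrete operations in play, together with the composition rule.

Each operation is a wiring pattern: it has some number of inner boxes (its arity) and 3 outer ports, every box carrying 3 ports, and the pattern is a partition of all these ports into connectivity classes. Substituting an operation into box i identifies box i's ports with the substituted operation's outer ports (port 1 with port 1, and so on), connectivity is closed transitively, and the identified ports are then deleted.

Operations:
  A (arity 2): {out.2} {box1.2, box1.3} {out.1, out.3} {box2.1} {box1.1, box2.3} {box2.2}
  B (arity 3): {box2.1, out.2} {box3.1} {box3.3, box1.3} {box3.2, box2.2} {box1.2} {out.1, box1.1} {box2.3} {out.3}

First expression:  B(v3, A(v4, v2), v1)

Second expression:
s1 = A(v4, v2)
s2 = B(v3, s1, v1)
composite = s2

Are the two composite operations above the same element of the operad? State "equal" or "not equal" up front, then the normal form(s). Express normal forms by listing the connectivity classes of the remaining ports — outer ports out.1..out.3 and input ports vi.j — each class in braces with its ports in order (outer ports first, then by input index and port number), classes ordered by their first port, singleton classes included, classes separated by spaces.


equal — both sides give {out.1, v3.1} {out.2} {out.3} {v1.1} {v1.2} {v1.3, v3.3} {v2.1} {v2.2} {v2.3, v4.1} {v3.2} {v4.2, v4.3}

The first expression, normalized: {out.1, v3.1} {out.2} {out.3} {v1.1} {v1.2} {v1.3, v3.3} {v2.1} {v2.2} {v2.3, v4.1} {v3.2} {v4.2, v4.3}
The second expression, normalized: {out.1, v3.1} {out.2} {out.3} {v1.1} {v1.2} {v1.3, v3.3} {v2.1} {v2.2} {v2.3, v4.1} {v3.2} {v4.2, v4.3}
Same normal form: equal.


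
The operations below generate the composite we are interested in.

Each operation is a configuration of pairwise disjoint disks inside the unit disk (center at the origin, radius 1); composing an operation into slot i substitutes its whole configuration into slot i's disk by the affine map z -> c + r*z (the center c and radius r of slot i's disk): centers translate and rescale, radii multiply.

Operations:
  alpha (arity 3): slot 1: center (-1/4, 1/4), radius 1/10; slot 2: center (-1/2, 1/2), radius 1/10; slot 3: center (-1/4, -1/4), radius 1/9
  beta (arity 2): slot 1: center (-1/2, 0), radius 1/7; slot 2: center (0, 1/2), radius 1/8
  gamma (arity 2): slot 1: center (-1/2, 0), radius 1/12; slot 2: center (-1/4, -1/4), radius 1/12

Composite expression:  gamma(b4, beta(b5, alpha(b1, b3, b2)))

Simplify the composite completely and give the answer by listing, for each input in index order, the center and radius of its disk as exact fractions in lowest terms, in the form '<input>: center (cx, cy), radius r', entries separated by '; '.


b1: center (-97/384, -79/384), radius 1/960; b2: center (-97/384, -27/128), radius 1/864; b3: center (-49/192, -13/64), radius 1/960; b4: center (-1/2, 0), radius 1/12; b5: center (-7/24, -1/4), radius 1/84

Nesting under gamma composes maps z -> c + r*z down each b-path.
b4 passes through 1 substitution, ending at center (-1/2, 0), radius 1/12
b5 passes through 2 substitutions, ending at center (-7/24, -1/4), radius 1/84
b1 passes through 3 substitutions, ending at center (-97/384, -79/384), radius 1/960
b3 passes through 3 substitutions, ending at center (-49/192, -13/64), radius 1/960
b2 passes through 3 substitutions, ending at center (-97/384, -27/128), radius 1/864
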